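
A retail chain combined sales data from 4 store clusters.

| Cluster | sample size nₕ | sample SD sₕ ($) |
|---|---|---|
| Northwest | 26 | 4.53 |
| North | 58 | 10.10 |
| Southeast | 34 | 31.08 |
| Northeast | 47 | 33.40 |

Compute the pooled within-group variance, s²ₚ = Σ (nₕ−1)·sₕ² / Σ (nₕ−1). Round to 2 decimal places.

Degrees of freedom: 25 + 57 + 33 + 46 = 161.
Σ(nₕ−1)sₕ² = 25·20.5209 + 57·102.01 + 33·965.9664 + 46·1115.56 = 89520.2437.
s²ₚ = 89520.2437 / 161 = 556.0264... → 556.03.

556.03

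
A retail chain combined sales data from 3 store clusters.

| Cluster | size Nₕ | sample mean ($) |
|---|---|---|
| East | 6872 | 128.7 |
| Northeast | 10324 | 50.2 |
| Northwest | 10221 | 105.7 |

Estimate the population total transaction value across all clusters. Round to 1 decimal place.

2483050.9

East: 6872·128.7 = 884426.4
Northeast: 10324·50.2 = 518264.8
Northwest: 10221·105.7 = 1080359.7
τ̂ = Σ Nₕx̄ₕ = 2483050.9.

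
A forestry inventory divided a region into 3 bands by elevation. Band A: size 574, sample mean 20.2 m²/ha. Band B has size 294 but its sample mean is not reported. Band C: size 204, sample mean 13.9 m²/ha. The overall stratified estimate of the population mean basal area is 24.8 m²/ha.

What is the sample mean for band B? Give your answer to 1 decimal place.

Σ Nₕx̄ₕ = N·μ, so 294·x̄_B = 1072·24.8 − (574·20.2 + 204·13.9).
= 26585.6 − 14430.4 = 12155.2.
x̄_B = 12155.2 / 294 = 41.344... → 41.3.

41.3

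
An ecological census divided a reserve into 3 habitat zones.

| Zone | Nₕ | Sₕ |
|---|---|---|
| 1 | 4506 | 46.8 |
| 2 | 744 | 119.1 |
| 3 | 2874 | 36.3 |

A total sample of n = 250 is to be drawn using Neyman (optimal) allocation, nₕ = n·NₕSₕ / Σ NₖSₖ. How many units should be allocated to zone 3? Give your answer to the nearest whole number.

65

1: NₕSₕ = 4506·46.8 = 210880.8
2: NₕSₕ = 744·119.1 = 88610.4
3: NₕSₕ = 2874·36.3 = 104326.2
Σ NₕSₕ = 403817.4.
n_3 = 250·104326.2/403817.4 = 64.587... → 65.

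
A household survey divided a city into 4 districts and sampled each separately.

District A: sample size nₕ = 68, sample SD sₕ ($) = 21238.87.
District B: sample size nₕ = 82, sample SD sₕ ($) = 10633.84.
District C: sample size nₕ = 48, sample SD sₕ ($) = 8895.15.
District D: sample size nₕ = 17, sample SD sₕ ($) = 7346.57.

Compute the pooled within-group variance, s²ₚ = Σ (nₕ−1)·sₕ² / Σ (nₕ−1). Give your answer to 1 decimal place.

A: (68−1)·21238.87² = 67·451089598.8769 = 30223003124.7523
B: (82−1)·10633.84² = 81·113078553.1456 = 9159362804.7936
C: (48−1)·8895.15² = 47·79123693.5225 = 3718813595.5575
D: (17−1)·7346.57² = 16·53972090.7649 = 863553452.2384
Numerator = 43964732977.3418; denominator = Σ(nₕ−1) = 211.
s²ₚ = 43964732977.3418/211 = 208363663.400... → 208363663.4.

208363663.4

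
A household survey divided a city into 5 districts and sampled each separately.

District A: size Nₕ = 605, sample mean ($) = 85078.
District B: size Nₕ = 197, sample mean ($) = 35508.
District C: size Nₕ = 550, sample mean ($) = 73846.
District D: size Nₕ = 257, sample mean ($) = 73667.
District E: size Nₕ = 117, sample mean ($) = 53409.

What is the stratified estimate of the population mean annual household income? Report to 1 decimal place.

71995.3

N = 605 + 197 + 550 + 257 + 117 = 1726.
The stratified mean weights each stratum mean by its population share Nₕ/N.
Σ Nₕx̄ₕ = 605·85078 + 197·35508 + 550·73846 + 257·73667 + 117·53409 = 51472190 + 6995076 + 40615300 + 18932419 + 6248853 = 124263838.
Divide by N: 124263838 / 1726 = 71995.271... → 71995.3.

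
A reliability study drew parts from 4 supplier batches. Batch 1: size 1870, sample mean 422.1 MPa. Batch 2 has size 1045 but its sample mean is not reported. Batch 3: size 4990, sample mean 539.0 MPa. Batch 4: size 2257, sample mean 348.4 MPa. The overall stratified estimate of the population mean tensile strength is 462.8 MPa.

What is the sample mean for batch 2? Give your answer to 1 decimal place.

418.8

N = 1870 + 1045 + 4990 + 2257 = 10162.
Overall total = μ·N = 462.8·10162 = 4702973.6.
Subtract the known strata: 1870·422.1 + 4990·539.0 + 2257·348.4 = 4265275.8.
Remaining total for batch 2: 4702973.6 − 4265275.8 = 437697.8.
Divide by its size: 437697.8 / 1045 = 418.850... → 418.8.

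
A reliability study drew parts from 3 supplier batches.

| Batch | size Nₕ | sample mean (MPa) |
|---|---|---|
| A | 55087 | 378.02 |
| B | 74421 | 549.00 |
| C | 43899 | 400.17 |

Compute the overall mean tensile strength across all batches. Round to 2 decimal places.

457.01

x̄_st = (Σ Nₕx̄ₕ) / (Σ Nₕ) = (55087·378.02 + 74421·549.00 + 43899·400.17) / 173407
= 79248179.57 / 173407 = 457.0068... → 457.01.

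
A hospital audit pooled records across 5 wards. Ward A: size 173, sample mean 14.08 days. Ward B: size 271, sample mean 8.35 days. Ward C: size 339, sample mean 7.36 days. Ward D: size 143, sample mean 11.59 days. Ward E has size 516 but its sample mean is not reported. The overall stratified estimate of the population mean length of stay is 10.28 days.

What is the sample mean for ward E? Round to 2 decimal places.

11.57

N = 173 + 271 + 339 + 143 + 516 = 1442.
Overall total = μ·N = 10.28·1442 = 14823.76.
Subtract the known strata: 173·14.08 + 271·8.35 + 339·7.36 + 143·11.59 = 8851.1.
Remaining total for ward E: 14823.76 − 8851.1 = 5972.66.
Divide by its size: 5972.66 / 516 = 11.5749... → 11.57.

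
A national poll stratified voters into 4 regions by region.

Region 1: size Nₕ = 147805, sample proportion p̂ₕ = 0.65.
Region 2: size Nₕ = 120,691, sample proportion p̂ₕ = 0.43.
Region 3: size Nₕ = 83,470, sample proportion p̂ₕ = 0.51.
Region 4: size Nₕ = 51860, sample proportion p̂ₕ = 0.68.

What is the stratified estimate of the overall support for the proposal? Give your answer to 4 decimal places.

Wₕ = Nₕ/N with N = 403826: 0.3660, 0.2989, 0.2067, 0.1284.
p̂_st = 0.3660·0.65 + 0.2989·0.43 + 0.2067·0.51 + 0.1284·0.68 ≈ 0.559164... → 0.5592.

0.5592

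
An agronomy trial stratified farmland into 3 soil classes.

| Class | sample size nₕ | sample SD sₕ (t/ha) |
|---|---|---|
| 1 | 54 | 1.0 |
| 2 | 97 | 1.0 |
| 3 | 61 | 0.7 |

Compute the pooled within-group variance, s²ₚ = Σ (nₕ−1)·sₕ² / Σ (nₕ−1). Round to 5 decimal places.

Degrees of freedom: 53 + 96 + 60 = 209.
Σ(nₕ−1)sₕ² = 53·1 + 96·1 + 60·0.49 = 178.4.
s²ₚ = 178.4 / 209 = 0.8535885... → 0.85359.

0.85359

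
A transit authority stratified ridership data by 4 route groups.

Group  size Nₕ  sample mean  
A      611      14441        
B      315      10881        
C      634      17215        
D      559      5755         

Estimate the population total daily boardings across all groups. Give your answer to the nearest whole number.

Population total = Σ Nₕ·x̄ₕ (each stratum's size times its mean).
611·14441 + 315·10881 + 634·17215 + 559·5755 = 8823451 + 3427515 + 10914310 + 3217045 = 26382321.

26382321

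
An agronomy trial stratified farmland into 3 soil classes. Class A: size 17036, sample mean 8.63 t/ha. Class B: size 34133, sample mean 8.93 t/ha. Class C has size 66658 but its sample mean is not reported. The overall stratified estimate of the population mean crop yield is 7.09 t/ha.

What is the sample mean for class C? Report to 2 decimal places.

Σ Nₕx̄ₕ = N·μ, so 66658·x̄_C = 117827·7.09 − (17036·8.63 + 34133·8.93).
= 835393.43 − 451828.37 = 383565.06.
x̄_C = 383565.06 / 66658 = 5.7542... → 5.75.

5.75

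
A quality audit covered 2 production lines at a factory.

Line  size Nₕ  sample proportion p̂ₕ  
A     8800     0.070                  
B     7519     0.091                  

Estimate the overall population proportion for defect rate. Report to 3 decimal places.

N = 8800 + 7519 = 16319.
Overall proportion = Σ (Nₕ/N)·p̂ₕ.
Σ Nₕp̂ₕ = 616 + 684.229 = 1300.229.
1300.229 / 16319 = 0.07968... → 0.080.

0.080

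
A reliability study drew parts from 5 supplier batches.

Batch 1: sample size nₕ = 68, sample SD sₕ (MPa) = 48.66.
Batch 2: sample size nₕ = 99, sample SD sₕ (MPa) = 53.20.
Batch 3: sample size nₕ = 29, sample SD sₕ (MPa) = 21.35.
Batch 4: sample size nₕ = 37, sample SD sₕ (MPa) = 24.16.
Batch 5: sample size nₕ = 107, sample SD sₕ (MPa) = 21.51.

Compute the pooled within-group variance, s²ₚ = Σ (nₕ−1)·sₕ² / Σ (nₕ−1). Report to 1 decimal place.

1548.7

1: (68−1)·48.66² = 67·2367.7956 = 158642.3052
2: (99−1)·53.20² = 98·2830.24 = 277363.52
3: (29−1)·21.35² = 28·455.8225 = 12763.03
4: (37−1)·24.16² = 36·583.7056 = 21013.4016
5: (107−1)·21.51² = 106·462.6801 = 49044.0906
Numerator = 518826.3474; denominator = Σ(nₕ−1) = 335.
s²ₚ = 518826.3474/335 = 1548.735... → 1548.7.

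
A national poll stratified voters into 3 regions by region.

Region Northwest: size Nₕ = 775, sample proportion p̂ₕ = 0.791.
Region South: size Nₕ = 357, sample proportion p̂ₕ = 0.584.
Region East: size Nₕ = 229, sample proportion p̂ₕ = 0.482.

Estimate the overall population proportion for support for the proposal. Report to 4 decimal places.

N = 775 + 357 + 229 = 1361.
Overall proportion = Σ (Nₕ/N)·p̂ₕ.
Σ Nₕp̂ₕ = 613.025 + 208.488 + 110.378 = 931.891.
931.891 / 1361 = 0.684711... → 0.6847.

0.6847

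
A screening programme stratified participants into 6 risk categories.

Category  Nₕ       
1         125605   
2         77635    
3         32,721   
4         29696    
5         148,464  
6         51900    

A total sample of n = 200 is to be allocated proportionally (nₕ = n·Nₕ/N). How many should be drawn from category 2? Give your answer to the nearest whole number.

33

Share of category 2 = 77635/466021 = 0.16659.
Allocate 200 × 0.16659 = 33.318... → 33.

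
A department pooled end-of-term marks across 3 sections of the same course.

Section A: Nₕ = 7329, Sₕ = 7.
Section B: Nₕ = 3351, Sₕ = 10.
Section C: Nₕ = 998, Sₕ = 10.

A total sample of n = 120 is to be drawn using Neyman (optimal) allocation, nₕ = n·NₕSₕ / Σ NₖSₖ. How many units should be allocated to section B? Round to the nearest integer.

A: NₕSₕ = 7329·7 = 51303
B: NₕSₕ = 3351·10 = 33510
C: NₕSₕ = 998·10 = 9980
Σ NₕSₕ = 94793.
n_B = 120·33510/94793 = 42.421... → 42.

42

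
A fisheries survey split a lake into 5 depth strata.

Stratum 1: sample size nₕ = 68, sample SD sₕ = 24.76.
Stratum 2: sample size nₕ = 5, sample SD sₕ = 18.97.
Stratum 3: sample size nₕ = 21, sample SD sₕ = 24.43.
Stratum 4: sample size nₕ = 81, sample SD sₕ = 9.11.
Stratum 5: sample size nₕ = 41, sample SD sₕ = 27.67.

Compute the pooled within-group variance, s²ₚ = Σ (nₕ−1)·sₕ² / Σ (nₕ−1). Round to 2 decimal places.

Degrees of freedom: 67 + 4 + 20 + 80 + 40 = 211.
Σ(nₕ−1)sₕ² = 67·613.0576 + 4·359.8609 + 20·596.8249 + 80·82.9921 + 40·765.6289 = 91715.3248.
s²ₚ = 91715.3248 / 211 = 434.6698... → 434.67.

434.67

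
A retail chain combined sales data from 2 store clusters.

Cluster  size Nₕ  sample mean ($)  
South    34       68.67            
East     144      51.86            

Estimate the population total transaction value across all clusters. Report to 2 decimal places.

Population total = Σ Nₕ·x̄ₕ (each stratum's size times its mean).
34·68.67 + 144·51.86 = 2334.78 + 7467.84 = 9802.62.

9802.62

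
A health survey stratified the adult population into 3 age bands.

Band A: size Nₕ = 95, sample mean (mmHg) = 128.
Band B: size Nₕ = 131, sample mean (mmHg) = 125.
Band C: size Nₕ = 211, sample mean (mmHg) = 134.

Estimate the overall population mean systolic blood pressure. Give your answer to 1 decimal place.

130.0

N = 95 + 131 + 211 = 437.
The stratified mean weights each stratum mean by its population share Nₕ/N.
Σ Nₕx̄ₕ = 95·128 + 131·125 + 211·134 = 12160 + 16375 + 28274 = 56809.
Divide by N: 56809 / 437 = 129.998... → 130.0.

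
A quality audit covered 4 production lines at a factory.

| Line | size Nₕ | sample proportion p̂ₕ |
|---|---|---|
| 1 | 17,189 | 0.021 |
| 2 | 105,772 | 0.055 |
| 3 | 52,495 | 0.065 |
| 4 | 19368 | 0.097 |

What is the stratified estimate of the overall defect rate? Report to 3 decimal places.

N = 17189 + 105772 + 52495 + 19368 = 194824.
Overall proportion = Σ (Nₕ/N)·p̂ₕ.
Σ Nₕp̂ₕ = 360.969 + 5817.46 + 3412.175 + 1878.696 = 11469.3.
11469.3 / 194824 = 0.05887... → 0.059.

0.059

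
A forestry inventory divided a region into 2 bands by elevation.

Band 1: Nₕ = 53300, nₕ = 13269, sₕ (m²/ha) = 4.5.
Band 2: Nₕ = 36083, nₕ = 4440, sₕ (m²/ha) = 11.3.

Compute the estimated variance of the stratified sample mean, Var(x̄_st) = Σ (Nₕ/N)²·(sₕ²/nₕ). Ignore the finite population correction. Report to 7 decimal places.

N = 89383; Wₕ = Nₕ/N.
band 1: (53300/89383)²·4.5²/13269 = 0.0005426645
band 2: (36083/89383)²·11.3²/4440 = 0.0046867236
Sum = 0.0052293881 → 0.0052294.

0.0052294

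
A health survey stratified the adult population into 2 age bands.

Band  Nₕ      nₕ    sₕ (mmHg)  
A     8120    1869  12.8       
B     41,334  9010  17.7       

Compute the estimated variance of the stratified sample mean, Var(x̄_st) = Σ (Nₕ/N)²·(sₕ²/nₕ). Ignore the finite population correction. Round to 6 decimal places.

0.026654

N = 49454; Wₕ = Nₕ/N.
band A: (8120/49454)²·12.8²/1869 = 0.002363305
band B: (41334/49454)²·17.7²/9010 = 0.024290349
Sum = 0.026653655 → 0.026654.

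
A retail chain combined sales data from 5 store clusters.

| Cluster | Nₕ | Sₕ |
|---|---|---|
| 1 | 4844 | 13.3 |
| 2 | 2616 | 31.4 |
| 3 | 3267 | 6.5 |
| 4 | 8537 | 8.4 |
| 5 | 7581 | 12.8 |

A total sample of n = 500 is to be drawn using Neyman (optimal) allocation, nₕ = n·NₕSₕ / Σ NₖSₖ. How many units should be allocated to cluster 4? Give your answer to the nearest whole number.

1: NₕSₕ = 4844·13.3 = 64425.2
2: NₕSₕ = 2616·31.4 = 82142.4
3: NₕSₕ = 3267·6.5 = 21235.5
4: NₕSₕ = 8537·8.4 = 71710.8
5: NₕSₕ = 7581·12.8 = 97036.8
Σ NₕSₕ = 336550.7.
n_4 = 500·71710.8/336550.7 = 106.538... → 107.

107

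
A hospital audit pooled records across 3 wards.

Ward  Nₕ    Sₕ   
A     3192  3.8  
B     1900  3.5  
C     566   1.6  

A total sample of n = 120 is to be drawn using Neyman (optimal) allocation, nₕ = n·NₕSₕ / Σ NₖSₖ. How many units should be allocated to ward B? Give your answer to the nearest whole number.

41

A: NₕSₕ = 3192·3.8 = 12129.6
B: NₕSₕ = 1900·3.5 = 6650
C: NₕSₕ = 566·1.6 = 905.6
Σ NₕSₕ = 19685.2.
n_B = 120·6650/19685.2 = 40.538... → 41.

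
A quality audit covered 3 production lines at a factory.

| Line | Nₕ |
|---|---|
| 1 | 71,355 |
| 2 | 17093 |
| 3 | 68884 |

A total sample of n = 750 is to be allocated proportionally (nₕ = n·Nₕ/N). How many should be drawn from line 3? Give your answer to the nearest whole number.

328

Share of line 3 = 68884/157332 = 0.43783.
Allocate 750 × 0.43783 = 328.369... → 328.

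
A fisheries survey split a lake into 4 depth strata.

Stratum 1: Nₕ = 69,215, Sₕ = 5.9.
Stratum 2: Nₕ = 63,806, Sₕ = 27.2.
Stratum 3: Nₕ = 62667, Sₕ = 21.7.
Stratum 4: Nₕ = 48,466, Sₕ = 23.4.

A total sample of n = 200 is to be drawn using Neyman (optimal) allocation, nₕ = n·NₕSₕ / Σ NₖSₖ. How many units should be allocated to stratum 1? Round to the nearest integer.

18

Σ NₕSₕ = 69215·5.9 + 63806·27.2 + 62667·21.7 + 48466·23.4 = 4637870.
Share for 1: 408368.5/4637870 = 0.08805.
n_1 = 200 × 0.08805 = 17.610... → 18.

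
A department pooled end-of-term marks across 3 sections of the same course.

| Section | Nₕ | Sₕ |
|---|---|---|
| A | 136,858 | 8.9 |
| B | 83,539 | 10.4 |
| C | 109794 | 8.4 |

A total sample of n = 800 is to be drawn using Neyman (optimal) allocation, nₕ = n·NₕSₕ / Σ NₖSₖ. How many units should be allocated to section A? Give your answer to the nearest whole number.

324

Σ NₕSₕ = 136858·8.9 + 83539·10.4 + 109794·8.4 = 3009111.4.
Share for A: 1218036.2/3009111.4 = 0.40478.
n_A = 800 × 0.40478 = 323.826... → 324.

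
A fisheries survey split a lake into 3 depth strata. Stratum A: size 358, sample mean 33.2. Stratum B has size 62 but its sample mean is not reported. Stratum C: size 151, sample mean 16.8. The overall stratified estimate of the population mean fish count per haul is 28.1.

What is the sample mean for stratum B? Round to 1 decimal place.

26.2

N = 358 + 62 + 151 = 571.
Overall total = μ·N = 28.1·571 = 16045.1.
Subtract the known strata: 358·33.2 + 151·16.8 = 14422.4.
Remaining total for stratum B: 16045.1 − 14422.4 = 1622.7.
Divide by its size: 1622.7 / 62 = 26.173... → 26.2.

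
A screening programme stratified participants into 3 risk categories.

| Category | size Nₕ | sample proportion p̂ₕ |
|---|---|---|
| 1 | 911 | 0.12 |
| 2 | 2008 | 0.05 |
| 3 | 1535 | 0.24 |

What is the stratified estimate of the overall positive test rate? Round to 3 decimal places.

Wₕ = Nₕ/N with N = 4454: 0.2045, 0.4508, 0.3446.
p̂_st = 0.2045·0.12 + 0.4508·0.05 + 0.3446·0.24 ≈ 0.12980... → 0.130.

0.130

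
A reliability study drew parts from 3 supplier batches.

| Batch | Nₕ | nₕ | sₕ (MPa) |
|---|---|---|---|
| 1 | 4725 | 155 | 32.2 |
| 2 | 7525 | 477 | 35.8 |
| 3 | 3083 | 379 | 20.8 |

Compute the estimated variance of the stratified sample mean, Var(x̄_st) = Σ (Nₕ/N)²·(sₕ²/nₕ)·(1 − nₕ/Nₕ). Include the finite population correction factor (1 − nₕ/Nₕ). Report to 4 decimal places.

N = 15333; Wₕ = Nₕ/N.
batch 1: (4725/15333)²·32.2²/155·(1 − 155/4725) = 0.6143895
batch 2: (7525/15333)²·35.8²/477·(1 − 477/7525) = 0.6061300
batch 3: (3083/15333)²·20.8²/379·(1 − 379/3083) = 0.0404775
Sum = 1.2609970 → 1.2610.

1.2610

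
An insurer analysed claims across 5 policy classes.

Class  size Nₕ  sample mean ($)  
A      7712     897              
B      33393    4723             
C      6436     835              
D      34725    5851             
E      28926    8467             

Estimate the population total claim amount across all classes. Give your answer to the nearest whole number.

Population total = Σ Nₕ·x̄ₕ (each stratum's size times its mean).
7712·897 + 33393·4723 + 6436·835 + 34725·5851 + 28926·8467 = 6917664 + 157715139 + 5374060 + 203175975 + 244916442 = 618099280.

618099280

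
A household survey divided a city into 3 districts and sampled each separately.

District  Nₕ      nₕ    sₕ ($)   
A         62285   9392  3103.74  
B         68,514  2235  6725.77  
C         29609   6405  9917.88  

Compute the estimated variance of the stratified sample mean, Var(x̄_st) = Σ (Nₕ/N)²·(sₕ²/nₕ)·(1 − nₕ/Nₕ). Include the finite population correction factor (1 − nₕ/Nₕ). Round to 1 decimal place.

4113.4

N = 160408. Term for each stratum: Wₕ²sₕ²/nₕ·(1−nₕ/Nₕ).
Var(x̄_st) = 131.3234 + 3571.9858 + 410.0654 = 4113.3746 → 4113.4.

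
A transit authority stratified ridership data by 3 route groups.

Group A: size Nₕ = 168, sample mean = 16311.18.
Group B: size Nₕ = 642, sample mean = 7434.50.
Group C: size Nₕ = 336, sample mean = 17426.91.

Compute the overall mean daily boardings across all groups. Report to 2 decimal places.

x̄_st = (Σ Nₕx̄ₕ) / (Σ Nₕ) = (168·16311.18 + 642·7434.50 + 336·17426.91) / 1146
= 13368669 / 1146 = 11665.5052... → 11665.51.

11665.51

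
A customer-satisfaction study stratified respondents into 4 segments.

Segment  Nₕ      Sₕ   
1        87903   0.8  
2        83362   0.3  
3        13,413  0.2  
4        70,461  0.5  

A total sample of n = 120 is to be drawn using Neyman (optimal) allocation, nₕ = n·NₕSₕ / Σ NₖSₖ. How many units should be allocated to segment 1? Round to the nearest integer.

1: NₕSₕ = 87903·0.8 = 70322.4
2: NₕSₕ = 83362·0.3 = 25008.6
3: NₕSₕ = 13413·0.2 = 2682.6
4: NₕSₕ = 70461·0.5 = 35230.5
Σ NₕSₕ = 133244.1.
n_1 = 120·70322.4/133244.1 = 63.333... → 63.

63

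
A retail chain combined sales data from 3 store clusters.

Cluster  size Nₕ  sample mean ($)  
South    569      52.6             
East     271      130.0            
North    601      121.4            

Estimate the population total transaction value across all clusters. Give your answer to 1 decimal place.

South: 569·52.6 = 29929.4
East: 271·130.0 = 35230
North: 601·121.4 = 72961.4
τ̂ = Σ Nₕx̄ₕ = 138120.8.

138120.8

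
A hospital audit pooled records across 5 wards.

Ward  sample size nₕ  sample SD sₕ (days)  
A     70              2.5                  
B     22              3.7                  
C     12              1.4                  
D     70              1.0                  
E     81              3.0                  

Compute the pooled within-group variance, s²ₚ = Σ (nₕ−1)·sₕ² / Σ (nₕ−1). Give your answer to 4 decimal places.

A: (70−1)·2.5² = 69·6.25 = 431.25
B: (22−1)·3.7² = 21·13.69 = 287.49
C: (12−1)·1.4² = 11·1.96 = 21.56
D: (70−1)·1.0² = 69·1 = 69
E: (81−1)·3.0² = 80·9 = 720
Numerator = 1529.3; denominator = Σ(nₕ−1) = 250.
s²ₚ = 1529.3/250 = 6.1172 → 6.1172.

6.1172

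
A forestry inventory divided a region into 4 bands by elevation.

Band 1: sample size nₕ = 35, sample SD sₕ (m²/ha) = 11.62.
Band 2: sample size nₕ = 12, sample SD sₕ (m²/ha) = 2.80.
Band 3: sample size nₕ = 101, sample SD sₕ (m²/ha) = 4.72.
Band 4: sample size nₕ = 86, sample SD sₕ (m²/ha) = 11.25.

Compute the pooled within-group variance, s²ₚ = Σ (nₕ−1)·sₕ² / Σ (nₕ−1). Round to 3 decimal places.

Degrees of freedom: 34 + 11 + 100 + 85 = 230.
Σ(nₕ−1)sₕ² = 34·135.0244 + 11·7.84 + 100·22.2784 + 85·126.5625 = 17662.7221.
s²ₚ = 17662.7221 / 230 = 76.79444... → 76.794.

76.794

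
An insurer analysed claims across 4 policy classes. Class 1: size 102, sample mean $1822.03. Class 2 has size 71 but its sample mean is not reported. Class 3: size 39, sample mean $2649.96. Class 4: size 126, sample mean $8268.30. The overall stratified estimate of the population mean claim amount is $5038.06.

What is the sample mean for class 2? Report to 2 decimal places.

N = 102 + 71 + 39 + 126 = 338.
Overall total = μ·N = 5038.06·338 = 1702864.28.
Subtract the known strata: 102·1822.03 + 39·2649.96 + 126·8268.30 = 1331001.3.
Remaining total for class 2: 1702864.28 − 1331001.3 = 371862.98.
Divide by its size: 371862.98 / 71 = 5237.5068... → 5237.51.

5237.51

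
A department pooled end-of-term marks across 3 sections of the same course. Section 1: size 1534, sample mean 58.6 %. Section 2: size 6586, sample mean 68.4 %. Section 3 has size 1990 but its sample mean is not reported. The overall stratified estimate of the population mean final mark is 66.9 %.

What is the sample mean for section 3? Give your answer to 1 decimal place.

N = 1534 + 6586 + 1990 = 10110.
Overall total = μ·N = 66.9·10110 = 676359.
Subtract the known strata: 1534·58.6 + 6586·68.4 = 540374.8.
Remaining total for section 3: 676359 − 540374.8 = 135984.2.
Divide by its size: 135984.2 / 1990 = 68.334... → 68.3.

68.3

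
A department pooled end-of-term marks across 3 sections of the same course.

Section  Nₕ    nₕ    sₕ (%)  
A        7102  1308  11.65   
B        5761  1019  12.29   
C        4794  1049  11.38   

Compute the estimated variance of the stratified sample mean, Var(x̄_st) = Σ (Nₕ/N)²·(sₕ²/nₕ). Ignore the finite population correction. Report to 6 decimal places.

N = 17657; Wₕ = Nₕ/N.
section A: (7102/17657)²·11.65²/1308 = 0.016786943
section B: (5761/17657)²·12.29²/1019 = 0.015779437
section C: (4794/17657)²·11.38²/1049 = 0.009100626
Sum = 0.041667005 → 0.041667.

0.041667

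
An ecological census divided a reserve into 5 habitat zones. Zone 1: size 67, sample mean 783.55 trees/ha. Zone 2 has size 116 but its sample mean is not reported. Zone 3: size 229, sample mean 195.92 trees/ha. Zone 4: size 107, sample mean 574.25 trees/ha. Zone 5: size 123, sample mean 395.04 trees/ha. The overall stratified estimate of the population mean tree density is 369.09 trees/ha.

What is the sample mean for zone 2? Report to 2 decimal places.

N = 67 + 116 + 229 + 107 + 123 = 642.
Overall total = μ·N = 369.09·642 = 236955.78.
Subtract the known strata: 67·783.55 + 229·195.92 + 107·574.25 + 123·395.04 = 207398.2.
Remaining total for zone 2: 236955.78 − 207398.2 = 29557.58.
Divide by its size: 29557.58 / 116 = 254.8067... → 254.81.

254.81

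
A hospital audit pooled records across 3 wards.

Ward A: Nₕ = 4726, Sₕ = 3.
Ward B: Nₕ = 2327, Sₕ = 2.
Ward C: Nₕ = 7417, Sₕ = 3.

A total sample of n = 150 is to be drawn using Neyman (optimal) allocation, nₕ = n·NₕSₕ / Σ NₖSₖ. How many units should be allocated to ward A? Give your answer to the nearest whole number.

52

A: NₕSₕ = 4726·3 = 14178
B: NₕSₕ = 2327·2 = 4654
C: NₕSₕ = 7417·3 = 22251
Σ NₕSₕ = 41083.
n_A = 150·14178/41083 = 51.766... → 52.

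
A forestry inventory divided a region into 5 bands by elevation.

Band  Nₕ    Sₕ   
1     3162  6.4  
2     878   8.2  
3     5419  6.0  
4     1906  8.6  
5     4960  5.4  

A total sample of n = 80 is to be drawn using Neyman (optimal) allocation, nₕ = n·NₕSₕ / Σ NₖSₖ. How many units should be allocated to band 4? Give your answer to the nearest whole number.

1: NₕSₕ = 3162·6.4 = 20236.8
2: NₕSₕ = 878·8.2 = 7199.6
3: NₕSₕ = 5419·6.0 = 32514
4: NₕSₕ = 1906·8.6 = 16391.6
5: NₕSₕ = 4960·5.4 = 26784
Σ NₕSₕ = 103126.
n_4 = 80·16391.6/103126 = 12.716... → 13.

13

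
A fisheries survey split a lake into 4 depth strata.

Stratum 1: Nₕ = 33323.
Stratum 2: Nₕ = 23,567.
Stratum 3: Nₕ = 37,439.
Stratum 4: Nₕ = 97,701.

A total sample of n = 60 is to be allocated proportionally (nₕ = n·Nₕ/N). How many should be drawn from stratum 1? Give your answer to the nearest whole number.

10

N = 33323 + 23567 + 37439 + 97701 = 192030.
n_1 = 60·33323/192030 = 10.412... → 10.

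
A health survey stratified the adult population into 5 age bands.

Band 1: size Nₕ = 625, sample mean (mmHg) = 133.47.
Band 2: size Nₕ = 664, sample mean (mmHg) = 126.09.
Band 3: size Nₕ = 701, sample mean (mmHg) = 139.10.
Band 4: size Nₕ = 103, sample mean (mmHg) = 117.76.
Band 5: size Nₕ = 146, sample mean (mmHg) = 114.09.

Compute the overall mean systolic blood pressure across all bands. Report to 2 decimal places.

131.06

N = 625 + 664 + 701 + 103 + 146 = 2239.
The stratified mean weights each stratum mean by its population share Nₕ/N.
Σ Nₕx̄ₕ = 625·133.47 + 664·126.09 + 701·139.10 + 103·117.76 + 146·114.09 = 83418.75 + 83723.76 + 97509.1 + 12129.28 + 16657.14 = 293438.03.
Divide by N: 293438.03 / 2239 = 131.0576... → 131.06.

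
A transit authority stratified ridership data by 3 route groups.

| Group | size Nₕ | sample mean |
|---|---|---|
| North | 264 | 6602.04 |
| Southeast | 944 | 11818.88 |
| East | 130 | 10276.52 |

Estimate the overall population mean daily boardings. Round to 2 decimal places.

N = 1338; weights Wₕ = Nₕ/N = (0.1973, 0.7055, 0.0972).
x̄_st = Σ Wₕ·x̄ₕ = 0.1973·6602.04 + 0.7055·11818.88 + 0.0972·10276.52 ≈ 10639.6927...
→ 10639.69.

10639.69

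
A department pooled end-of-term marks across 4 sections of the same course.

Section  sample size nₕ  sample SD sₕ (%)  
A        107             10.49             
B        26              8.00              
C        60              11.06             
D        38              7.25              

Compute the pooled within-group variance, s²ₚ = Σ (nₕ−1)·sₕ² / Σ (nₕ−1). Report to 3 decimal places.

A: (107−1)·10.49² = 106·110.0401 = 11664.2506
B: (26−1)·8.00² = 25·64 = 1600
C: (60−1)·11.06² = 59·122.3236 = 7217.0924
D: (38−1)·7.25² = 37·52.5625 = 1944.8125
Numerator = 22426.1555; denominator = Σ(nₕ−1) = 227.
s²ₚ = 22426.1555/227 = 98.79364... → 98.794.

98.794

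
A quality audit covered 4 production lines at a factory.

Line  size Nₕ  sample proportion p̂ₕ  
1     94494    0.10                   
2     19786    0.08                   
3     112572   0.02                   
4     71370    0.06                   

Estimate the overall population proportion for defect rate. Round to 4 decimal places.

N = 94494 + 19786 + 112572 + 71370 = 298222.
Overall proportion = Σ (Nₕ/N)·p̂ₕ.
Σ Nₕp̂ₕ = 9449.4 + 1582.88 + 2251.44 + 4282.2 = 17565.92.
17565.92 / 298222 = 0.058902... → 0.0589.

0.0589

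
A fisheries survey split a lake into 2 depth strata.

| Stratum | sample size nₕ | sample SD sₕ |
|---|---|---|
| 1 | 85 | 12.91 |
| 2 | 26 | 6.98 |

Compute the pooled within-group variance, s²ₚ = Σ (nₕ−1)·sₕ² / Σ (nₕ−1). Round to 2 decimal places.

139.62

1: (85−1)·12.91² = 84·166.6681 = 14000.1204
2: (26−1)·6.98² = 25·48.7204 = 1218.01
Numerator = 15218.1304; denominator = Σ(nₕ−1) = 109.
s²ₚ = 15218.1304/109 = 139.6159... → 139.62.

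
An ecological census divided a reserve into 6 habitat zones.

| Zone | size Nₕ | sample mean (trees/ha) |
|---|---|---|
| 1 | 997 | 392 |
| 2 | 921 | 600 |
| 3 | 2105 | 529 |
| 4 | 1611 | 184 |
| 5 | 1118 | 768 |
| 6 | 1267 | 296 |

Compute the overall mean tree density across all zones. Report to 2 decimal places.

N = 8019; weights Wₕ = Nₕ/N = (0.1243, 0.1149, 0.2625, 0.2009, 0.1394, 0.1580).
x̄_st = Σ Wₕ·x̄ₕ = 0.1243·392 + 0.1149·600 + 0.2625·529 + 0.2009·184 + 0.1394·768 + 0.1580·296 ≈ 447.3187...
→ 447.32.

447.32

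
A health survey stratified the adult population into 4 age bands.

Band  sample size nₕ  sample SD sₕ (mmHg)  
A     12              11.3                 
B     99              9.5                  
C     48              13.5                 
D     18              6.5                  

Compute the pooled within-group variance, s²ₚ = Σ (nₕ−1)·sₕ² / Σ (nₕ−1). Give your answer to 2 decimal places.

112.91

Degrees of freedom: 11 + 98 + 47 + 17 = 173.
Σ(nₕ−1)sₕ² = 11·127.69 + 98·90.25 + 47·182.25 + 17·42.25 = 19533.09.
s²ₚ = 19533.09 / 173 = 112.9080... → 112.91.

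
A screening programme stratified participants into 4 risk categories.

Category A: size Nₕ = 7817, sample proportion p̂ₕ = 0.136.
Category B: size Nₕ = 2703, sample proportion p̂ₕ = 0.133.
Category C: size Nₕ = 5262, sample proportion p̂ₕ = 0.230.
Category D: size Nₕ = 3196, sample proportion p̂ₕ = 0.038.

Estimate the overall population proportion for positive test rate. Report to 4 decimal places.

0.1451

Wₕ = Nₕ/N with N = 18978: 0.4119, 0.1424, 0.2773, 0.1684.
p̂_st = 0.4119·0.136 + 0.1424·0.133 + 0.2773·0.230 + 0.1684·0.038 ≈ 0.145132... → 0.1451.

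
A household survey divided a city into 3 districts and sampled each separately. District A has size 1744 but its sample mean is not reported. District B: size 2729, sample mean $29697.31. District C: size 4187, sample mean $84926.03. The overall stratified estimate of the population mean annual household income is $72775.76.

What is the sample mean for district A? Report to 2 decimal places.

N = 1744 + 2729 + 4187 = 8660.
Overall total = μ·N = 72775.76·8660 = 630238081.6.
Subtract the known strata: 2729·29697.31 + 4187·84926.03 = 436629246.6.
Remaining total for district A: 630238081.6 − 436629246.6 = 193608835.
Divide by its size: 193608835 / 1744 = 111014.2403... → 111014.24.

111014.24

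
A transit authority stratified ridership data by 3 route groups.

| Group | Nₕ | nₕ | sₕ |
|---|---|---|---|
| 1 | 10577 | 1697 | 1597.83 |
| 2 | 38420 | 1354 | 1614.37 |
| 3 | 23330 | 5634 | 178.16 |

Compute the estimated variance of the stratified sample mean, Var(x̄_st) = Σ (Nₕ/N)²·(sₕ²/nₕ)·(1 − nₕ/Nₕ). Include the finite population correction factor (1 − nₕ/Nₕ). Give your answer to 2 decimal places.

N = 72327; Wₕ = Nₕ/N.
group 1: (10577/72327)²·1597.83²/1697·(1 − 1697/10577) = 27.01182
group 2: (38420/72327)²·1614.37²/1354·(1 − 1354/38420) = 523.98598
group 3: (23330/72327)²·178.16²/5634·(1 − 5634/23330) = 0.44462
Sum = 551.44243 → 551.44.

551.44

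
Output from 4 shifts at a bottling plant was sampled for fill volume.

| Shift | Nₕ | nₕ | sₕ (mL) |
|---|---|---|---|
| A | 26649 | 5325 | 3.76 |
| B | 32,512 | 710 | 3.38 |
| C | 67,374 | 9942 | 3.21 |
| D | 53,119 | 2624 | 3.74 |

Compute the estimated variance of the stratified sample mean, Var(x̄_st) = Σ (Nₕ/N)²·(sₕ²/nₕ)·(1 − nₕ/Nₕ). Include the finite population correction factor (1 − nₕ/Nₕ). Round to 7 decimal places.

0.0011295

N = 179654; Wₕ = Nₕ/N.
shift A: (26649/179654)²·3.76²/5325·(1 − 5325/26649) = 0.0000467446
shift B: (32512/179654)²·3.38²/710·(1 − 710/32512) = 0.0005154652
shift C: (67374/179654)²·3.21²/9942·(1 − 9942/67374) = 0.0001242535
shift D: (53119/179654)²·3.74²/2624·(1 − 2624/53119) = 0.0004430001
Sum = 0.0011294636 → 0.0011295.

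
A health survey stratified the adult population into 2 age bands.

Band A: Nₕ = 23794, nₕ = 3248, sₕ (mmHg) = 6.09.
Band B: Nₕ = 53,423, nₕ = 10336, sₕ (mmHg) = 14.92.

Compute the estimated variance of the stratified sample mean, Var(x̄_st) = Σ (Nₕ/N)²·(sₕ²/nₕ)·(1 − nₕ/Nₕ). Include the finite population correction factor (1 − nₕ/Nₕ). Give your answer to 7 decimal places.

N = 77217. Term for each stratum: Wₕ²sₕ²/nₕ·(1−nₕ/Nₕ).
Var(x̄_st) = 0.0009362406 + 0.0083144557 = 0.0092506963 → 0.0092507.

0.0092507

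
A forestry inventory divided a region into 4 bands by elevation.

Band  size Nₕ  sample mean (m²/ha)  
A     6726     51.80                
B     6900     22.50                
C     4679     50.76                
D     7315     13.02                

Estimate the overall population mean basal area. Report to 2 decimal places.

32.65

N = 6726 + 6900 + 4679 + 7315 = 25620.
Weight each subgroup mean by Nₕ/N and sum.
Σ Nₕx̄ₕ = 6726·51.80 + 6900·22.50 + 4679·50.76 + 7315·13.02 = 348406.8 + 155250 + 237506.04 + 95241.3 = 836404.14.
Divide by N: 836404.14 / 25620 = 32.6465... → 32.65.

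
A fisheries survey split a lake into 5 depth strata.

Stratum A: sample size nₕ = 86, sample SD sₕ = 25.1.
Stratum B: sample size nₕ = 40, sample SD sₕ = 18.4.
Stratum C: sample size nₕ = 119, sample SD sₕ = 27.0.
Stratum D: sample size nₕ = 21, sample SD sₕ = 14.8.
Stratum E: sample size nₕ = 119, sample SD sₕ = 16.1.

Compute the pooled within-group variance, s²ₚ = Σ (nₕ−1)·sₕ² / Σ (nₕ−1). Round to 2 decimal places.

494.06

Degrees of freedom: 85 + 39 + 118 + 20 + 118 = 380.
Σ(nₕ−1)sₕ² = 85·630.01 + 39·338.56 + 118·729 + 20·219.04 + 118·259.21 = 187744.27.
s²ₚ = 187744.27 / 380 = 494.0639... → 494.06.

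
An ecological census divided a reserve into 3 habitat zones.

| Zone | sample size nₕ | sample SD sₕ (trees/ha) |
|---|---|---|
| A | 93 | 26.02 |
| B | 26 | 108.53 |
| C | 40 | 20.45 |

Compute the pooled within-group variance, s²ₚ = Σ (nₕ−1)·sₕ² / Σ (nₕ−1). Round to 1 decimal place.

2391.5

Degrees of freedom: 92 + 25 + 39 = 156.
Σ(nₕ−1)sₕ² = 92·677.0404 + 25·11778.7609 + 39·418.2025 = 373066.6368.
s²ₚ = 373066.6368 / 156 = 2391.453... → 2391.5.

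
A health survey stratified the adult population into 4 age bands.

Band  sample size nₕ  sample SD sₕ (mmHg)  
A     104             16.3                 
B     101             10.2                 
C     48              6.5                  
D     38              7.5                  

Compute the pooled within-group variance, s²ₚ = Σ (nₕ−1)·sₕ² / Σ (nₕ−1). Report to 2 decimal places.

Degrees of freedom: 103 + 100 + 47 + 37 = 287.
Σ(nₕ−1)sₕ² = 103·265.69 + 100·104.04 + 47·42.25 + 37·56.25 = 41837.07.
s²ₚ = 41837.07 / 287 = 145.7738... → 145.77.

145.77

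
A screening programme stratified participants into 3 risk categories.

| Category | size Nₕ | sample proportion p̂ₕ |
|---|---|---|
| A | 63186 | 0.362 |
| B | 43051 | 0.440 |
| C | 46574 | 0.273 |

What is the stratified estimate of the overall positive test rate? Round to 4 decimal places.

Wₕ = Nₕ/N with N = 152811: 0.4135, 0.2817, 0.3048.
p̂_st = 0.4135·0.362 + 0.2817·0.440 + 0.3048·0.273 ≈ 0.356849... → 0.3568.

0.3568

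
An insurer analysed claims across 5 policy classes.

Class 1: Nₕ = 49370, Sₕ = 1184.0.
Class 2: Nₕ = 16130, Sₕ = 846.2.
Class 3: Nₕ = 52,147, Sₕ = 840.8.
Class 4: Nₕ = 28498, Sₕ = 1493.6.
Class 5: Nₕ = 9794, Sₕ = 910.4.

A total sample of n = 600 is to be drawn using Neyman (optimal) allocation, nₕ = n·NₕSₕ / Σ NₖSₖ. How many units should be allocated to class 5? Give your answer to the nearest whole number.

32

Σ NₕSₕ = 49370·1184.0 + 16130·846.2 + 52147·840.8 + 28498·1493.6 + 9794·910.4 = 167429554.
Share for 5: 8916457.6/167429554 = 0.05325.
n_5 = 600 × 0.05325 = 31.953... → 32.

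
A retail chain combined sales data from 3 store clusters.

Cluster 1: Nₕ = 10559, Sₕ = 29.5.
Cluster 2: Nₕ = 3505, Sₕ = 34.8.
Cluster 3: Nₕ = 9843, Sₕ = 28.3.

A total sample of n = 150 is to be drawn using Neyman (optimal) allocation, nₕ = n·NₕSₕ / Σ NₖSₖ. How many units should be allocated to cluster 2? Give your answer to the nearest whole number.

26

Σ NₕSₕ = 10559·29.5 + 3505·34.8 + 9843·28.3 = 712021.4.
Share for 2: 121974/712021.4 = 0.17131.
n_2 = 150 × 0.17131 = 25.696... → 26.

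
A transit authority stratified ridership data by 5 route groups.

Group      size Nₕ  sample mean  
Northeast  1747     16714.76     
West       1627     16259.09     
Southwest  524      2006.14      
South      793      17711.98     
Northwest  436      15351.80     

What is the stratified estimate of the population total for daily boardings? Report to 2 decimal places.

77444427.45

Northeast: 1747·16714.76 = 29200685.72
West: 1627·16259.09 = 26453539.43
Southwest: 524·2006.14 = 1051217.36
South: 793·17711.98 = 14045600.14
Northwest: 436·15351.80 = 6693384.8
τ̂ = Σ Nₕx̄ₕ = 77444427.45.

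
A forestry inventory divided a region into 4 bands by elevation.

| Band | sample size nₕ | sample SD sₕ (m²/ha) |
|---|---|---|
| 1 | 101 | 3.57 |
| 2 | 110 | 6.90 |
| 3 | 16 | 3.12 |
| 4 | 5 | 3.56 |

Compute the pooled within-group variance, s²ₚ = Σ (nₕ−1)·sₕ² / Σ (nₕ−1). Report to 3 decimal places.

1: (101−1)·3.57² = 100·12.7449 = 1274.49
2: (110−1)·6.90² = 109·47.61 = 5189.49
3: (16−1)·3.12² = 15·9.7344 = 146.016
4: (5−1)·3.56² = 4·12.6736 = 50.6944
Numerator = 6660.6904; denominator = Σ(nₕ−1) = 228.
s²ₚ = 6660.6904/228 = 29.21355... → 29.214.

29.214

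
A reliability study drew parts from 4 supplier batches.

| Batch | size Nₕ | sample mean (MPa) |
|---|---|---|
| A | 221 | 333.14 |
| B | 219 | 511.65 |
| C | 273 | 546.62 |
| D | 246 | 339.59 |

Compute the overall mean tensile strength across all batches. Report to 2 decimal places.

436.33

N = 221 + 219 + 273 + 246 = 959.
The stratified mean weights each stratum mean by its population share Nₕ/N.
Σ Nₕx̄ₕ = 221·333.14 + 219·511.65 + 273·546.62 + 246·339.59 = 73623.94 + 112051.35 + 149227.26 + 83539.14 = 418441.69.
Divide by N: 418441.69 / 959 = 436.3313... → 436.33.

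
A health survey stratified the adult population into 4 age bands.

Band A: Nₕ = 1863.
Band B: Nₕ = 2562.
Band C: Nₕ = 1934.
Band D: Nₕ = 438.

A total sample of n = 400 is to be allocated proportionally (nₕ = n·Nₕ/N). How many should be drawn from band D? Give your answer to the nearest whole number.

N = 1863 + 2562 + 1934 + 438 = 6797.
n_D = 400·438/6797 = 25.776... → 26.

26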